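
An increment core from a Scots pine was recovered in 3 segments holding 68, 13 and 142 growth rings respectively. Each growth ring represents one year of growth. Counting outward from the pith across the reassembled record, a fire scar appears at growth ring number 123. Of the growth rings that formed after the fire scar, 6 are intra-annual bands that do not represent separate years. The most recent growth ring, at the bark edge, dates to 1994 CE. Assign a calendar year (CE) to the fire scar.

Total growth rings = 68 + 13 + 142 = 223.
The fire scar sits at growth ring 123 from the pith, so 223 − 123 = 100 growth rings formed after it.
Removing the 6 false growth rings leaves 100 − 6 = 94 true growth rings beyond the fire scar.
1994 − 94 = 1900 CE.

1900 CE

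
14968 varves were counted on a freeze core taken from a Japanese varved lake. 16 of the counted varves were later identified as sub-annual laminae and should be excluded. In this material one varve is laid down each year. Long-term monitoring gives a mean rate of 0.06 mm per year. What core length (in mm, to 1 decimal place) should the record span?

897.1 mm

True varve count = 14968 − 16 = 14952.
Length ≈ 0.06 × 14952 = 897.1 mm.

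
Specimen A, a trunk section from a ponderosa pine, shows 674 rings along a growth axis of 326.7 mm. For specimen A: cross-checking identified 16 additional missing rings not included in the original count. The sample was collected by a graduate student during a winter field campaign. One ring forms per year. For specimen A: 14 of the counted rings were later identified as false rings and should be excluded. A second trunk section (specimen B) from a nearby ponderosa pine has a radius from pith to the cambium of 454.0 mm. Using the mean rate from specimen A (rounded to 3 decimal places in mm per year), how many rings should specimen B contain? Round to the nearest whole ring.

940 rings

Specimen A: adjusted count: 674 − 14 + 16 = 676 rings.
A: Mean rate = 326.7 mm / 676 years ≈ 0.483 mm/yr.
B spans 454.0 / 0.483 = 939.96 years ≈ 940 rings.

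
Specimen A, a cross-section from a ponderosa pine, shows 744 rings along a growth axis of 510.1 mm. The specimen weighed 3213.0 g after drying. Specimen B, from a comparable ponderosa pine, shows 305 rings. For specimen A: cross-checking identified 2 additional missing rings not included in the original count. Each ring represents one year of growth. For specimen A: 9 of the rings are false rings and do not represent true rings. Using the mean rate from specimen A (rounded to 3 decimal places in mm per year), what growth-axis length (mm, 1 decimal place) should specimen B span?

Specimen A: correcting the raw count gives 744 − 9 + 2 = 737 true rings.
A: Mean rate = 510.1 mm / 737 years ≈ 0.692 mm/year.
B's length ≈ 0.692 × 305 = 211.1 mm.

211.1 mm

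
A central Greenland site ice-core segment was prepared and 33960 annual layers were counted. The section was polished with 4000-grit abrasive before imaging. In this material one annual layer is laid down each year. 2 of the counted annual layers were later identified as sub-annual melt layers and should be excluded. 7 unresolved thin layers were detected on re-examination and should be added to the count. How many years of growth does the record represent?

Adjusted count: 33960 − 2 + 7 = 33965 annual layers.
One annual layer per year makes the duration 33965 years.

33965 years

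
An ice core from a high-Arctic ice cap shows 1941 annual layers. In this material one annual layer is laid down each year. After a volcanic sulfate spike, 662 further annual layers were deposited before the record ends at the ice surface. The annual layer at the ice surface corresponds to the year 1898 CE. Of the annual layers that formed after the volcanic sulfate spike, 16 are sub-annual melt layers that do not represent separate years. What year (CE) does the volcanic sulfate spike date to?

There are 662 annual layers younger than the volcanic sulfate spike.
Removing the 16 false annual layers leaves 662 − 16 = 646 true annual layers beyond the volcanic sulfate spike.
1898 − 646 = 1252 CE.

1252 CE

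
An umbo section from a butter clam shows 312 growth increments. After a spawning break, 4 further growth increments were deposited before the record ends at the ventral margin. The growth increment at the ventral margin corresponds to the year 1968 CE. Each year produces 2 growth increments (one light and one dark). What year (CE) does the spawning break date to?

1966 CE

4 growth increments post-date the spawning break.
4 growth increments at 2 per year is 4 / 2 = 2 years.
Counting back 2 years from 1968 CE places the spawning break in 1968 − 2 = 1966 CE.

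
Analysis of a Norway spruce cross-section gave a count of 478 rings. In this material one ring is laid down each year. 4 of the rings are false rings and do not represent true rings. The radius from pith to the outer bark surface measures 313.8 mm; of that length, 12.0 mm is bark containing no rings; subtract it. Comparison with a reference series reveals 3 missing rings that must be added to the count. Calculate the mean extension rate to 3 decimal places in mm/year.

0.633 mm/year

True ring count = 478 − 4 + 3 = 477.
The growth record spans 313.8 − 12.0 = 301.8 mm.
Mean rate = 301.8 mm / 477 years ≈ 0.633 mm/year.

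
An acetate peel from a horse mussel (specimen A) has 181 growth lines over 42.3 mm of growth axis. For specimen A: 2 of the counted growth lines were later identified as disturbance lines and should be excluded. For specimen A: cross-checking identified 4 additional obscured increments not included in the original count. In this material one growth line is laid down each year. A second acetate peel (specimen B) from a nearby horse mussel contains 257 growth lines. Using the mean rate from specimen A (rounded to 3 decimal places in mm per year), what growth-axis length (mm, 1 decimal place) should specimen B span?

Specimen A: adjusted count: 181 − 2 + 4 = 183 growth lines.
A: Mean rate = 42.3 mm / 183 years ≈ 0.231 mm/yr.
For B, 0.231 mm/year × 257 years = 59.4 mm.

59.4 mm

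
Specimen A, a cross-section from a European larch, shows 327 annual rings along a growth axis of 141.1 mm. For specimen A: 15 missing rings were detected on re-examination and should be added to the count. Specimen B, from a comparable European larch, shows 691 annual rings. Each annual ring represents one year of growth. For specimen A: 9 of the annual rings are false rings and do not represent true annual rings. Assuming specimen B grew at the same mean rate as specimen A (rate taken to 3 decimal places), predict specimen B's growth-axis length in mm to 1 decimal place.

293.0 mm

Specimen A: true annual ring count = 327 − 9 + 15 = 333.
A: Extension rate ≈ 141.1 / 333 = 0.424 mm per year.
Length of B = 0.424 × 691 = 293.0 mm.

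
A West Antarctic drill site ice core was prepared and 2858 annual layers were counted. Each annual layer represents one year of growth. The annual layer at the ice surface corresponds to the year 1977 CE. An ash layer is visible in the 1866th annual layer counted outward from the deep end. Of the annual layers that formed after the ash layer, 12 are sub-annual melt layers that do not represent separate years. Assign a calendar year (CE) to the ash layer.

2858 − 1866 = 992 annual layers lie beyond the ash layer toward the ice surface.
992 − 12 false = 980 true annual layers after the ash layer.
1977 − 980 = 997 CE.

997 CE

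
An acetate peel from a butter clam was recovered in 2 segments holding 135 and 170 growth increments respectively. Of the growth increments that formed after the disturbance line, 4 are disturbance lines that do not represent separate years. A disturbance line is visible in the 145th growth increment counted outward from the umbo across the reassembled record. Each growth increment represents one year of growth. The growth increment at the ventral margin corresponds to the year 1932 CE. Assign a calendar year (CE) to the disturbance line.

Total growth increments = 135 + 170 = 305.
The disturbance line sits at growth increment 145 from the umbo, so 305 − 145 = 160 growth increments formed after it.
160 − 4 false = 156 true growth increments after the disturbance line.
Counting back 156 years from 1932 CE places the disturbance line in 1932 − 156 = 1776 CE.

1776 CE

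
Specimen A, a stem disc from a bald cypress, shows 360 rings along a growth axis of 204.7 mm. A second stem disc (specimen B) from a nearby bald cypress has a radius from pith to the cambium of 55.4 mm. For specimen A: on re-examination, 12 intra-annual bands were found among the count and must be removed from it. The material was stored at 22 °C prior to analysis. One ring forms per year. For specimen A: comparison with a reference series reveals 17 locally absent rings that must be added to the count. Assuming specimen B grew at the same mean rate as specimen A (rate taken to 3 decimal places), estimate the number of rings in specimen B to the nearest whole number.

Specimen A: correcting the raw count gives 360 − 12 + 17 = 365 true rings.
A: Extension rate ≈ 204.7 / 365 = 0.561 mm per year.
For B, 55.4 / 0.561 = 98.75 years ≈ 99 rings.

99 rings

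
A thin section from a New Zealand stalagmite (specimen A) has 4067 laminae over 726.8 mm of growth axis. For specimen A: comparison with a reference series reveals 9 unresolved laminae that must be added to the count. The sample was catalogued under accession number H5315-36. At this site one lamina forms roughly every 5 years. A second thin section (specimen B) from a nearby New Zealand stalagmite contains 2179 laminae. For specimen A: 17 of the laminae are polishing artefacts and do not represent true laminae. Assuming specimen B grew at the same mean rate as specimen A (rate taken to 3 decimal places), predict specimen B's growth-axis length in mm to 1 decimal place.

Specimen A: true lamina count = 4067 − 17 + 9 = 4059.
Specimen A: multiplying by 5 years per lamina: 4059 × 5 = 20295 years.
A: Mean rate = 726.8 mm / 20295 years ≈ 0.036 mm/yr.
Specimen B: 2179 laminae at 5 years each span 2179 × 5 = 10895 years. B's length ≈ 0.036 × 10895 = 392.2 mm.

392.2 mm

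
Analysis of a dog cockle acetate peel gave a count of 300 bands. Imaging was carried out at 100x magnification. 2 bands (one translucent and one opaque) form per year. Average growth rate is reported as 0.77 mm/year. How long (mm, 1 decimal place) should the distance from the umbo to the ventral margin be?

115.5 mm

300 bands at 2 per year is 300 / 2 = 150 years.
Length ≈ 0.77 × 150 = 115.5 mm.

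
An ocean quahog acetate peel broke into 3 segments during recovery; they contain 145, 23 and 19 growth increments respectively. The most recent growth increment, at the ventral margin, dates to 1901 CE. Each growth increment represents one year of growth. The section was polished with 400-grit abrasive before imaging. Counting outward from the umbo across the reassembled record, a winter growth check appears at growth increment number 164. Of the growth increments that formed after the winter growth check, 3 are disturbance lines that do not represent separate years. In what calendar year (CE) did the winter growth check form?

1881 CE

Total growth increments = 145 + 23 + 19 = 187.
187 − 164 = 23 growth increments lie beyond the winter growth check toward the ventral margin.
Removing the 3 false growth increments leaves 23 − 3 = 20 true growth increments beyond the winter growth check.
The growth increment at the ventral margin is 1901 CE, so the winter growth check dates to 1901 − 20 = 1881 CE.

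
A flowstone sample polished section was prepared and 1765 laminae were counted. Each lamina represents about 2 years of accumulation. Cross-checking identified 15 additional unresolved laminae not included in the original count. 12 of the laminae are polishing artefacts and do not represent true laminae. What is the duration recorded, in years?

3536 years

Adjusted count: 1765 − 12 + 15 = 1768 laminae.
At 2 years per lamina, 1768 × 2 = 3536 years.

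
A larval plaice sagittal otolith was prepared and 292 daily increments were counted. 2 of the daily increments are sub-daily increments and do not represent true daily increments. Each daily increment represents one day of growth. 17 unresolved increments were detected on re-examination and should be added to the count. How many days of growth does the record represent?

307 d

After corrections the count is 292 − 2 + 17 = 307 daily increments.
At one daily increment per day, that is 307 days.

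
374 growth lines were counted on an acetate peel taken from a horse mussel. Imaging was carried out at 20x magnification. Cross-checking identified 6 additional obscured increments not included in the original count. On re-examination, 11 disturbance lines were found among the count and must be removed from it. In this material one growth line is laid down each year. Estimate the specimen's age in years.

369 years

Correcting the raw count gives 374 − 11 + 6 = 369 true growth lines.
One growth line per year makes the duration 369 years.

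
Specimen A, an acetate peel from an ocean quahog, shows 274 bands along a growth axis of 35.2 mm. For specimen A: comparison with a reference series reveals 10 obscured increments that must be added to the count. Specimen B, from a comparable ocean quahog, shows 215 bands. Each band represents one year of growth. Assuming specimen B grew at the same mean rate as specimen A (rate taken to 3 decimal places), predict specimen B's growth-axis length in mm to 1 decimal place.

26.7 mm

Specimen A: adjusted count: 274 + 10 = 284 bands.
A: Mean rate = 35.2 mm / 284 years ≈ 0.124 mm per year.
Length of B = 0.124 × 215 = 26.7 mm.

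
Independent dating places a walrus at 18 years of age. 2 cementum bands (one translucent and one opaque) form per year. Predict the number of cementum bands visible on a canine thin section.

18 years at 2 cementum bands per year gives 18 × 2 = 36 cementum bands.
So 36 cementum bands should be present.

36 cementum bands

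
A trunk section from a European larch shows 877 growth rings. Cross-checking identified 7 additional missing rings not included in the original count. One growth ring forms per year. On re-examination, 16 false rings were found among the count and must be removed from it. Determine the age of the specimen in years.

868 years

After corrections the count is 877 − 16 + 7 = 868 growth rings.
One growth ring per year makes the duration 868 years.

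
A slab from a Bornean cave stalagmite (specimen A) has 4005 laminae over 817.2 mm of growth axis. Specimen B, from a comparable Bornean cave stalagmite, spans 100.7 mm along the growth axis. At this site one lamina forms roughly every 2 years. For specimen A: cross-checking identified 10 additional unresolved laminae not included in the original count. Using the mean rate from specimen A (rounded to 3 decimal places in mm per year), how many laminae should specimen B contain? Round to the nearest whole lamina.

494 laminae

Specimen A: after corrections the count is 4005 + 10 = 4015 laminae.
Specimen A: at 2 years per lamina, 4015 × 2 = 8030 years.
A: Extension rate ≈ 817.2 / 8030 = 0.102 mm/yr.
Specimen B: 100.7 mm / 0.102 mm per year = 987.25 years; at 2 years per lamina that is 987.25 / 2 ≈ 494 laminae.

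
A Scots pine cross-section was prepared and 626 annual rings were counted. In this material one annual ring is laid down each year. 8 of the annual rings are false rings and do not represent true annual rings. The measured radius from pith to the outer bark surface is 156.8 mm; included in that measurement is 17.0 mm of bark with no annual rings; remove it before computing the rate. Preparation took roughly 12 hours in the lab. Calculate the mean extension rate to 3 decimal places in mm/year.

0.226 mm/year

Correcting the raw count gives 626 − 8 = 618 true annual rings.
Removing the 17.0 mm offcut leaves 156.8 − 17.0 = 139.8 mm.
Mean rate = 139.8 mm / 618 years ≈ 0.226 mm/year.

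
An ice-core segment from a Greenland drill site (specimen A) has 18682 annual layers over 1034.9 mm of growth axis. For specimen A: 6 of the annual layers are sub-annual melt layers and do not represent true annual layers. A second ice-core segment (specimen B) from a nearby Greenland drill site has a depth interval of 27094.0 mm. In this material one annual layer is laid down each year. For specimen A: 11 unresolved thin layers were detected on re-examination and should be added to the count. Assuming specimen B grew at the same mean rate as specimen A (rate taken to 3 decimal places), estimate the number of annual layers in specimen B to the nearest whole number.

Specimen A: true annual layer count = 18682 − 6 + 11 = 18687.
A: Extension rate ≈ 1034.9 / 18687 = 0.055 mm per year.
For B, 27094.0 / 0.055 = 492618.18 years ≈ 492618 annual layers.

492618 annual layers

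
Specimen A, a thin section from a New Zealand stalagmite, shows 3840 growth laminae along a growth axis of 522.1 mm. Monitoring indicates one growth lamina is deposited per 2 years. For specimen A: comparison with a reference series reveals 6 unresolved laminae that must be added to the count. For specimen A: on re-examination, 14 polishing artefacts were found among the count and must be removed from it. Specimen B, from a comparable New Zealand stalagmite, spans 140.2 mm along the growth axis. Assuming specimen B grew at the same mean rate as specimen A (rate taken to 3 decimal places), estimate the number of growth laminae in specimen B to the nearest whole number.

Specimen A: true growth lamina count = 3840 − 14 + 6 = 3832.
Specimen A: multiplying by 2 years per growth lamina: 3832 × 2 = 7664 years.
A: Mean rate = 522.1 mm / 7664 years ≈ 0.068 mm/yr.
Specimen B: 140.2 mm / 0.068 mm per year = 2061.76 years; at 2 years per growth lamina that is 2061.76 / 2 ≈ 1031 growth laminae.

1031 growth laminae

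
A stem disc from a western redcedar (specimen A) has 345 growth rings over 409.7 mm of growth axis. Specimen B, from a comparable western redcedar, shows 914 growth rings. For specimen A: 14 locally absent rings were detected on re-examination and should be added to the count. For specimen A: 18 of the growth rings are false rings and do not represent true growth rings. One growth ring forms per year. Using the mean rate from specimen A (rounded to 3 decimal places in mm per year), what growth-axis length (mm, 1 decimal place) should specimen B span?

Specimen A: correcting the raw count gives 345 − 18 + 14 = 341 true growth rings.
A: 409.7 mm over 341 years gives 409.7 / 341 ≈ 1.201 mm per year.
For B, 1.201 mm/year × 914 years = 1097.7 mm.

1097.7 mm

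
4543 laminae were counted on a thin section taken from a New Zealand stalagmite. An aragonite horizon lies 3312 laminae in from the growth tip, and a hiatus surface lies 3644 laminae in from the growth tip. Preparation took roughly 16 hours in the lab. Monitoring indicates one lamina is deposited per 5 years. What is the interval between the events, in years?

3644 − 3312 = 332 laminae lie between the two events.
332 laminae at 5 years each span 332 × 5 = 1660 years.

1660 years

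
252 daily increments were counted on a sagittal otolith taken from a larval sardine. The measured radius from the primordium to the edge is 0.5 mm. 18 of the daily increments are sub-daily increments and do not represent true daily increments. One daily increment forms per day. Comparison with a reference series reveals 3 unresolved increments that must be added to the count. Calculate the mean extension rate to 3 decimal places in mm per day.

After corrections the count is 252 − 18 + 3 = 237 daily increments.
0.5 mm over 237 days gives 0.5 / 237 ≈ 0.002 mm per day.

0.002 mm per day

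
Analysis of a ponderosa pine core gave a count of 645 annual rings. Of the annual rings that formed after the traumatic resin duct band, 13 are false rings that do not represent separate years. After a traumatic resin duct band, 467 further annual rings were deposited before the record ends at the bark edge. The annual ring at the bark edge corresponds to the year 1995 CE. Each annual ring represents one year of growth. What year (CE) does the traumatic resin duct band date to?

There are 467 annual rings younger than the traumatic resin duct band.
Removing the 13 false annual rings leaves 467 − 13 = 454 true annual rings beyond the traumatic resin duct band.
1995 − 454 = 1541 CE.

1541 CE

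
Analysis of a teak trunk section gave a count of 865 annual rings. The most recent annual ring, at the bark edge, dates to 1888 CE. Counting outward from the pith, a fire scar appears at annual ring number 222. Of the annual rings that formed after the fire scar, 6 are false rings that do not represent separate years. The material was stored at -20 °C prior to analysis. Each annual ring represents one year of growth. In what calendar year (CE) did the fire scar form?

865 − 222 = 643 annual rings lie beyond the fire scar toward the bark edge.
Removing the 6 false annual rings leaves 643 − 6 = 637 true annual rings beyond the fire scar.
The annual ring at the bark edge is 1888 CE, so the fire scar dates to 1888 − 637 = 1251 CE.

1251 CE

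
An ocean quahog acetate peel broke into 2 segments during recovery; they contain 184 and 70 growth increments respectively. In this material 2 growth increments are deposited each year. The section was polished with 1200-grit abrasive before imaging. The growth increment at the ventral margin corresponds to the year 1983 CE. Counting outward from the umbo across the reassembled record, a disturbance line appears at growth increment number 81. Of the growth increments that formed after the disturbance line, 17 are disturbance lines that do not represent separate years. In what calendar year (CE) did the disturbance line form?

Total growth increments = 184 + 70 = 254.
Between growth increment 81 and the ventral margin there are 254 − 81 = 173 growth increments.
173 − 17 false = 156 true growth increments after the disturbance line.
156 growth increments at 2 per year is 156 / 2 = 78 years.
1983 − 78 = 1905 CE.

1905 CE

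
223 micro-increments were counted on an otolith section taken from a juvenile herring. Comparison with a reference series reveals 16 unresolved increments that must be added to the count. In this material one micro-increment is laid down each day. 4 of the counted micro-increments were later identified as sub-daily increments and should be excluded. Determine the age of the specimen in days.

235 d

After corrections the count is 223 − 4 + 16 = 235 micro-increments.
At one micro-increment per day, that is 235 days.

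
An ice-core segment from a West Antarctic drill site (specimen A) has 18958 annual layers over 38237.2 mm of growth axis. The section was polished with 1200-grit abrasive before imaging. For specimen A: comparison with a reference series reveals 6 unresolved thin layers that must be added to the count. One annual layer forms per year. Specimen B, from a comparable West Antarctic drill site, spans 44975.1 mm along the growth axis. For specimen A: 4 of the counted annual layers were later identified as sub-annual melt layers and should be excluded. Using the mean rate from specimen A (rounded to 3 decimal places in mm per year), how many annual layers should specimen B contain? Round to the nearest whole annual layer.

22298 annual layers

Specimen A: true annual layer count = 18958 − 4 + 6 = 18960.
A: Mean rate = 38237.2 mm / 18960 years ≈ 2.017 mm per year.
For B, 44975.1 / 2.017 = 22298.02 years ≈ 22298 annual layers.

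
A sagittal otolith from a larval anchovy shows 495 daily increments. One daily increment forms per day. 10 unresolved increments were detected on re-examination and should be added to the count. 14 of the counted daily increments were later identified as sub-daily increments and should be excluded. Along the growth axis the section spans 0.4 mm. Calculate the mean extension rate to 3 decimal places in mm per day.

Adjusted count: 495 − 14 + 10 = 491 daily increments.
0.4 mm over 491 days gives 0.4 / 491 ≈ 0.001 mm per day.

0.001 mm per day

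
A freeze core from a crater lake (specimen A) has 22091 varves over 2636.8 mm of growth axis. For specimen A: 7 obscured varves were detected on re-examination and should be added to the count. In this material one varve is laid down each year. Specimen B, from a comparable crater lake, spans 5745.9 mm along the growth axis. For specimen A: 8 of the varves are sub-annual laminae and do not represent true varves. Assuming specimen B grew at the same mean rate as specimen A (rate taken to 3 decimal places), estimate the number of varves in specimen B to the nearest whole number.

48285 varves

Specimen A: correcting the raw count gives 22091 − 8 + 7 = 22090 true varves.
A: Extension rate ≈ 2636.8 / 22090 = 0.119 mm per year.
For B, 5745.9 / 0.119 = 48284.87 years ≈ 48285 varves.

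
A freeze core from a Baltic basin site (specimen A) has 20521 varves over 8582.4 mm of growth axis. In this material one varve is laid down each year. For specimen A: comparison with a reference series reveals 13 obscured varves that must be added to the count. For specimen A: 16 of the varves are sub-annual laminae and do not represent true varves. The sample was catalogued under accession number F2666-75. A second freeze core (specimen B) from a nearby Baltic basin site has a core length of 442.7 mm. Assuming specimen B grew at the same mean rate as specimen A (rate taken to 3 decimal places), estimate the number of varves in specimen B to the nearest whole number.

Specimen A: correcting the raw count gives 20521 − 16 + 13 = 20518 true varves.
A: Mean rate = 8582.4 mm / 20518 years ≈ 0.418 mm/year.
For B, 442.7 / 0.418 = 1059.09 years ≈ 1059 varves.

1059 varves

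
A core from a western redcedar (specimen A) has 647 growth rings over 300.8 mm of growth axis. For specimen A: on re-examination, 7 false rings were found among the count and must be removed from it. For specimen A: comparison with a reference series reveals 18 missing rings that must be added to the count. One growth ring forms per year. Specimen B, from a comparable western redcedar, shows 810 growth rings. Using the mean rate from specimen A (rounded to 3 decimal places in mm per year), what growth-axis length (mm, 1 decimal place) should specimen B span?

Specimen A: correcting the raw count gives 647 − 7 + 18 = 658 true growth rings.
A: Extension rate ≈ 300.8 / 658 = 0.457 mm/year.
For B, 0.457 mm/year × 810 years = 370.2 mm.

370.2 mm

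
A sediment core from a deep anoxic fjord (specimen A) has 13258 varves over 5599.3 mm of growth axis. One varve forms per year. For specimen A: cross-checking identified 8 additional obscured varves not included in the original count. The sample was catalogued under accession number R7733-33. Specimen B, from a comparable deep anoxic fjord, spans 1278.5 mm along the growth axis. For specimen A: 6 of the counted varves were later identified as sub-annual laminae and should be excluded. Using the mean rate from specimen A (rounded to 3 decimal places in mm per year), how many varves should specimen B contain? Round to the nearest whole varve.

3030 varves

Specimen A: correcting the raw count gives 13258 − 6 + 8 = 13260 true varves.
A: Mean rate = 5599.3 mm / 13260 years ≈ 0.422 mm per year.
Specimen B: 1278.5 mm / 0.422 mm per year = 3029.62 years ≈ 3030 varves.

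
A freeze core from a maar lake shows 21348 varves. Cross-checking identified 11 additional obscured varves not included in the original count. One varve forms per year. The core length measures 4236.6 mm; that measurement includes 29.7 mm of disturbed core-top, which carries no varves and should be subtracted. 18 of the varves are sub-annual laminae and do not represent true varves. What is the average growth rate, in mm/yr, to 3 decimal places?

Adjusted count: 21348 − 18 + 11 = 21341 varves.
Net length = 4236.6 − 29.7 = 4206.9 mm.
4206.9 mm over 21341 years gives 4206.9 / 21341 ≈ 0.197 mm/yr.

0.197 mm/yr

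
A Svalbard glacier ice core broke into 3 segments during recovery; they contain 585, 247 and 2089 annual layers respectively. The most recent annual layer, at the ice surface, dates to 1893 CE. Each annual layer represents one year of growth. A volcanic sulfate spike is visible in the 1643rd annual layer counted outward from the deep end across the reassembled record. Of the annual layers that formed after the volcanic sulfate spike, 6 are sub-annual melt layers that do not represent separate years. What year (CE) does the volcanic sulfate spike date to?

621 CE

Total annual layers = 585 + 247 + 2089 = 2921.
Between annual layer 1643 and the ice surface there are 2921 − 1643 = 1278 annual layers.
Removing the 6 false annual layers leaves 1278 − 6 = 1272 true annual layers beyond the volcanic sulfate spike.
Counting back 1272 years from 1893 CE places the volcanic sulfate spike in 1893 − 1272 = 621 CE.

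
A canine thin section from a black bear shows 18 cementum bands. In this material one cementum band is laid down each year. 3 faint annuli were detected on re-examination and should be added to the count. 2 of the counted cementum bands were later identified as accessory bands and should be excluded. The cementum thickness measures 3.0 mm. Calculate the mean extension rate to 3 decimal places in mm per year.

Adjusted count: 18 − 2 + 3 = 19 cementum bands.
3.0 mm over 19 years gives 3.0 / 19 ≈ 0.158 mm per year.

0.158 mm per year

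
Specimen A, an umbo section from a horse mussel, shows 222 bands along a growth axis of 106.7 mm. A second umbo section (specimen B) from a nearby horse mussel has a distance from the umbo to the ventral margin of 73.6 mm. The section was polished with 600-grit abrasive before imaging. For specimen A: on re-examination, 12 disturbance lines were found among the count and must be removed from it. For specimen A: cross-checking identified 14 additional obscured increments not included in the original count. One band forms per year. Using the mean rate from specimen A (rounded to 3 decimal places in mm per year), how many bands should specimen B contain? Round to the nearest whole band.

Specimen A: adjusted count: 222 − 12 + 14 = 224 bands.
A: Extension rate ≈ 106.7 / 224 = 0.476 mm/yr.
For B, 73.6 / 0.476 = 154.62 years ≈ 155 bands.

155 bands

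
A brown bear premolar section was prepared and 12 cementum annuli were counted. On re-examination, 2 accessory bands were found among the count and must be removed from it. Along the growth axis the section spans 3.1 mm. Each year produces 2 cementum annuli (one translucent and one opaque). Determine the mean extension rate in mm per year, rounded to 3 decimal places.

0.620 mm per year

Adjusted count: 12 − 2 = 10 cementum annuli.
With 2 cementum annuli per year, 10 / 2 = 5 years.
Mean rate = 3.1 mm / 5 years ≈ 0.620 mm per year.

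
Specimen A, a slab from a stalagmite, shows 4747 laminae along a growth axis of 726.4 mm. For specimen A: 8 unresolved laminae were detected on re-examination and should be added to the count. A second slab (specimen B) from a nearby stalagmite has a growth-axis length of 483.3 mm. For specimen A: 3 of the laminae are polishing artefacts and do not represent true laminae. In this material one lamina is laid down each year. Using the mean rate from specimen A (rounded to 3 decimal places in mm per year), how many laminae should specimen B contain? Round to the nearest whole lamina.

Specimen A: correcting the raw count gives 4747 − 3 + 8 = 4752 true laminae.
A: 726.4 mm over 4752 years gives 726.4 / 4752 ≈ 0.153 mm per year.
For B, 483.3 / 0.153 = 3158.82 years ≈ 3159 laminae.

3159 laminae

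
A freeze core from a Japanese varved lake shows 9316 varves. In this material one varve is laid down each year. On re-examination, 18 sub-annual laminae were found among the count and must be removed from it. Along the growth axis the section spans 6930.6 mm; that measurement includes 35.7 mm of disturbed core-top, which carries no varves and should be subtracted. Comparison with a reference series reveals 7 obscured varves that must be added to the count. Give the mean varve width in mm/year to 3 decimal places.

After corrections the count is 9316 − 18 + 7 = 9305 varves.
The growth record spans 6930.6 − 35.7 = 6894.9 mm.
Mean rate = 6894.9 mm / 9305 years ≈ 0.741 mm/year.

0.741 mm/year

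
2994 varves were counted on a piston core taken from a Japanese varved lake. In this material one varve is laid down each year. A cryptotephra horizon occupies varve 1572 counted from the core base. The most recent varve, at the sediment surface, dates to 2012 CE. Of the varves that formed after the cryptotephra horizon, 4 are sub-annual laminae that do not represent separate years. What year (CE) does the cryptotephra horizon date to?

594 CE

Between varve 1572 and the sediment surface there are 2994 − 1572 = 1422 varves.
Excluding 4 false varves: 1422 − 4 = 1418.
Counting back 1418 years from 2012 CE places the cryptotephra horizon in 2012 − 1418 = 594 CE.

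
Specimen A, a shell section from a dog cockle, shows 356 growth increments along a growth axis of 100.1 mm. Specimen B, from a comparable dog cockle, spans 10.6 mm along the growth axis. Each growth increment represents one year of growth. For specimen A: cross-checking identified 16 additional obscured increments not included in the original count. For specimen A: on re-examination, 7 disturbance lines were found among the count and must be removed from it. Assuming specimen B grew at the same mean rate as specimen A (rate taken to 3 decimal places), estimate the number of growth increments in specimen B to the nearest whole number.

39 growth increments

Specimen A: correcting the raw count gives 356 − 7 + 16 = 365 true growth increments.
A: Extension rate ≈ 100.1 / 365 = 0.274 mm/yr.
B spans 10.6 / 0.274 = 38.69 years ≈ 39 growth increments.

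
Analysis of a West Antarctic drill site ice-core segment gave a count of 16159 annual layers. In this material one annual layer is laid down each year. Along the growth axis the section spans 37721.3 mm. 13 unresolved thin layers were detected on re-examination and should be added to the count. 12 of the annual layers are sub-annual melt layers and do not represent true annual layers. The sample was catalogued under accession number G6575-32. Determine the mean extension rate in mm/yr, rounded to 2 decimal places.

True annual layer count = 16159 − 12 + 13 = 16160.
Extension rate ≈ 37721.3 / 16160 = 2.33 mm/yr.

2.33 mm/yr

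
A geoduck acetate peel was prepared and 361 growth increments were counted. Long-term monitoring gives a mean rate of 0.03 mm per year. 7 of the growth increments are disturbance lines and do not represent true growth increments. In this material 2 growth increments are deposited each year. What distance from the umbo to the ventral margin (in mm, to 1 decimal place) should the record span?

After corrections the count is 361 − 7 = 354 growth increments.
354 growth increments at 2 per year is 354 / 2 = 177 years.
177 years at 0.03 mm/year gives 0.03 × 177 = 5.3 mm.

5.3 mm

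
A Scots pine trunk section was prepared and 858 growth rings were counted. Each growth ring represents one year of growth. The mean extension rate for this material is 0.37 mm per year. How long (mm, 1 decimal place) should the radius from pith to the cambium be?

858 years of growth are recorded.
Length ≈ 0.37 × 858 = 317.5 mm.

317.5 mm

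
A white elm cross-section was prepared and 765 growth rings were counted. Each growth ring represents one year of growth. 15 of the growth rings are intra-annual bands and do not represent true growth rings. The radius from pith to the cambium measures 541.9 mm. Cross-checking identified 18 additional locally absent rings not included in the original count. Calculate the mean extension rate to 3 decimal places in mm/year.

0.706 mm/year

Adjusted count: 765 − 15 + 18 = 768 growth rings.
541.9 mm over 768 years gives 541.9 / 768 ≈ 0.706 mm/year.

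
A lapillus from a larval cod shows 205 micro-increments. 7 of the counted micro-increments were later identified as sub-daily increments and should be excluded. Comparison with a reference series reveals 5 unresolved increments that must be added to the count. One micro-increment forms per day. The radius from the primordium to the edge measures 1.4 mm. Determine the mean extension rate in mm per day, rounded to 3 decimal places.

0.007 mm per day

Adjusted count: 205 − 7 + 5 = 203 micro-increments.
Extension rate ≈ 1.4 / 203 = 0.007 mm per day.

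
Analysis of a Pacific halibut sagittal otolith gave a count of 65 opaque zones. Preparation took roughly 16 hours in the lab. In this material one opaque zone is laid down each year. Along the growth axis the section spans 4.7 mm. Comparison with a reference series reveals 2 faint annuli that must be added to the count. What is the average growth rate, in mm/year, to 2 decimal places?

After corrections the count is 65 + 2 = 67 opaque zones.
4.7 mm over 67 years gives 4.7 / 67 ≈ 0.07 mm/year.

0.07 mm/year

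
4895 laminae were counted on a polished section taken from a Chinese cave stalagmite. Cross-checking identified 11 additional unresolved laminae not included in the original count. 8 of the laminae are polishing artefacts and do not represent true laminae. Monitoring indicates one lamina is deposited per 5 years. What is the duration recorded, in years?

24490 yr

True lamina count = 4895 − 8 + 11 = 4898.
4898 laminae at 5 years each span 4898 × 5 = 24490 years.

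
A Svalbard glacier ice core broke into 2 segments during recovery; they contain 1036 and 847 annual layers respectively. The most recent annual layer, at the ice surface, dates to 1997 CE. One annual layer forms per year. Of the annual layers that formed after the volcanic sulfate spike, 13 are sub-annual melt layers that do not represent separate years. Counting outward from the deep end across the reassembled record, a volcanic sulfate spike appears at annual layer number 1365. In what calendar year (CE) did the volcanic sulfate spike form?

1492 CE

Total annual layers = 1036 + 847 = 1883.
The volcanic sulfate spike sits at annual layer 1365 from the deep end, so 1883 − 1365 = 518 annual layers formed after it.
Excluding 13 false annual layers: 518 − 13 = 505.
Counting back 505 years from 1997 CE places the volcanic sulfate spike in 1997 − 505 = 1492 CE.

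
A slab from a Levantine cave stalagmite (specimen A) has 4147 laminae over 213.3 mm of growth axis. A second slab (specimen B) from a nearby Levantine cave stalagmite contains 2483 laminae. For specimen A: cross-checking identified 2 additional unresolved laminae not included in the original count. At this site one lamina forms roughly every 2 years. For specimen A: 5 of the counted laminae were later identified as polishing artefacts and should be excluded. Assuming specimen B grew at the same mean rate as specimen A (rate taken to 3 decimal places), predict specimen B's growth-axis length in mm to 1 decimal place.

Specimen A: after corrections the count is 4147 − 5 + 2 = 4144 laminae.
Specimen A: multiplying by 2 years per lamina: 4144 × 2 = 8288 years.
A: Extension rate ≈ 213.3 / 8288 = 0.026 mm per year.
Specimen B: multiplying by 2 years per lamina: 2483 × 2 = 4966 years. For B, 0.026 mm/year × 4966 years = 129.1 mm.

129.1 mm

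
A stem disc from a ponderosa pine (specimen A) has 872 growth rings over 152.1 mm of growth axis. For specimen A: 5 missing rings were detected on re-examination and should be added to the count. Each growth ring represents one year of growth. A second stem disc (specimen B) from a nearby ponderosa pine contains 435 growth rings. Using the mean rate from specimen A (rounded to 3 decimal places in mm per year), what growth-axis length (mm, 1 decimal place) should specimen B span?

Specimen A: after corrections the count is 872 + 5 = 877 growth rings.
A: 152.1 mm over 877 years gives 152.1 / 877 ≈ 0.173 mm per year.
Length of B = 0.173 × 435 = 75.3 mm.

75.3 mm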